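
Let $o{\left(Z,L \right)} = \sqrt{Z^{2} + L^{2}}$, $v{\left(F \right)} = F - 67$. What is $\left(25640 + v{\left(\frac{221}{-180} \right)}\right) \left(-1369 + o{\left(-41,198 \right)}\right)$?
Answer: $- \frac{6301396111}{180} + \frac{4602919 \sqrt{40885}}{180} \approx -2.9837 \cdot 10^{7}$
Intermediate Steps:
$v{\left(F \right)} = -67 + F$
$o{\left(Z,L \right)} = \sqrt{L^{2} + Z^{2}}$
$\left(25640 + v{\left(\frac{221}{-180} \right)}\right) \left(-1369 + o{\left(-41,198 \right)}\right) = \left(25640 - \left(67 - \frac{221}{-180}\right)\right) \left(-1369 + \sqrt{198^{2} + \left(-41\right)^{2}}\right) = \left(25640 + \left(-67 + 221 \left(- \frac{1}{180}\right)\right)\right) \left(-1369 + \sqrt{39204 + 1681}\right) = \left(25640 - \frac{12281}{180}\right) \left(-1369 + \sqrt{40885}\right) = \frac{4602919 \left(-1369 + \sqrt{40885}\right)}{180} = - \frac{6301396111}{180} + \frac{4602919 \sqrt{40885}}{180}$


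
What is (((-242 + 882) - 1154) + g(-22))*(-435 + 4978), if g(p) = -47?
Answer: -2548623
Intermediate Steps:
(((-242 + 882) - 1154) + g(-22))*(-435 + 4978) = (((-242 + 882) - 1154) - 47)*(-435 + 4978) = ((640 - 1154) - 47)*4543 = (-514 - 47)*4543 = -561*4543 = -2548623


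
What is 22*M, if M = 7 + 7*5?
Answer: 924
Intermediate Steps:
M = 42 (M = 7 + 35 = 42)
22*M = 22*42 = 924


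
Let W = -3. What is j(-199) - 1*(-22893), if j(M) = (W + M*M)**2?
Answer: 1568024497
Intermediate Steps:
j(M) = (-3 + M**2)**2 (j(M) = (-3 + M*M)**2 = (-3 + M**2)**2)
j(-199) - 1*(-22893) = (-3 + (-199)**2)**2 - 1*(-22893) = (-3 + 39601)**2 + 22893 = 39598**2 + 22893 = 1568001604 + 22893 = 1568024497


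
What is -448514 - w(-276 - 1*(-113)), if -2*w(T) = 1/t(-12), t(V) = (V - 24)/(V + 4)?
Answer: -4036625/9 ≈ -4.4851e+5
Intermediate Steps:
t(V) = (-24 + V)/(4 + V)
w(T) = -1/9 (w(T) = -(4 - 12)/(-24 - 12)/2 = -1/(2*(-36/(-8))) = -1/(2*((-1/8*(-36)))) = -1/(2*9/2) = -1/2*2/9 = -1/9)
-448514 - w(-276 - 1*(-113)) = -448514 - 1*(-1/9) = -448514 + 1/9 = -4036625/9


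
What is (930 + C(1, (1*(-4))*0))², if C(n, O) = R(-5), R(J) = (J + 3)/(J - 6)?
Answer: 104693824/121 ≈ 8.6524e+5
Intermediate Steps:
R(J) = (3 + J)/(-6 + J)
C(n, O) = 2/11 (C(n, O) = (3 - 5)/(-6 - 5) = -2/(-11) = -1/11*(-2) = 2/11)
(930 + C(1, (1*(-4))*0))² = (930 + 2/11)² = (10232/11)² = 104693824/121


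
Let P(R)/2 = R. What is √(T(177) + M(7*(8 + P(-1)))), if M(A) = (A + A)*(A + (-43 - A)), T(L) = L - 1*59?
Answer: I*√3494 ≈ 59.11*I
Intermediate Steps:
P(R) = 2*R
T(L) = -59 + L (T(L) = L - 59 = -59 + L)
M(A) = -86*A (M(A) = (2*A)*(-43) = -86*A)
√(T(177) + M(7*(8 + P(-1)))) = √((-59 + 177) - 602*(8 + 2*(-1))) = √(118 - 602*(8 - 2)) = √(118 - 602*6) = √(118 - 86*42) = √(118 - 3612) = √(-3494) = I*√3494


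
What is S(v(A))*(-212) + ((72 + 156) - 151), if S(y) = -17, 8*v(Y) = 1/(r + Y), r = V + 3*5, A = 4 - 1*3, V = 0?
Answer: 3681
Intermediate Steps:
A = 1 (A = 4 - 3 = 1)
r = 15 (r = 0 + 3*5 = 0 + 15 = 15)
v(Y) = 1/(8*(15 + Y))
S(v(A))*(-212) + ((72 + 156) - 151) = -17*(-212) + ((72 + 156) - 151) = 3604 + (228 - 151) = 3604 + 77 = 3681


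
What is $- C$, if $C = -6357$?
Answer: $6357$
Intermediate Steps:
$- C = \left(-1\right) \left(-6357\right) = 6357$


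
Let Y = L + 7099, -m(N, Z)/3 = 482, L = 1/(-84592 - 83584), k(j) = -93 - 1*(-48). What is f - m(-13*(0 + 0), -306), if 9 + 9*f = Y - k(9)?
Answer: 3388578223/1513584 ≈ 2238.8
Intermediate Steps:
k(j) = -45 (k(j) = -93 + 48 = -45)
L = -1/168176 (L = 1/(-168176) = -1/168176 ≈ -5.9462e-6)
m(N, Z) = -1446 (m(N, Z) = -3*482 = -1446)
Y = 1193881423/168176 (Y = -1/168176 + 7099 = 1193881423/168176 ≈ 7099.0)
f = 1199935759/1513584 (f = -1 + (1193881423/168176 - 1*(-45))/9 = -1 + (1193881423/168176 + 45)/9 = -1 + (⅑)*(1201449343/168176) = -1 + 1201449343/1513584 = 1199935759/1513584 ≈ 792.78)
f - m(-13*(0 + 0), -306) = 1199935759/1513584 - 1*(-1446) = 1199935759/1513584 + 1446 = 3388578223/1513584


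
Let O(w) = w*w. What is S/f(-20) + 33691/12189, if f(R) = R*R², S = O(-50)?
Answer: 478111/195024 ≈ 2.4515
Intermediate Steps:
O(w) = w²
S = 2500 (S = (-50)² = 2500)
f(R) = R³
S/f(-20) + 33691/12189 = 2500/((-20)³) + 33691/12189 = 2500/(-8000) + 33691*(1/12189) = 2500*(-1/8000) + 33691/12189 = -5/16 + 33691/12189 = 478111/195024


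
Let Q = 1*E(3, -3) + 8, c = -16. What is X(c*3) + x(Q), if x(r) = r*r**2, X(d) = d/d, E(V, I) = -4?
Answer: 65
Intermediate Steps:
X(d) = 1
Q = 4 (Q = 1*(-4) + 8 = -4 + 8 = 4)
x(r) = r**3
X(c*3) + x(Q) = 1 + 4**3 = 1 + 64 = 65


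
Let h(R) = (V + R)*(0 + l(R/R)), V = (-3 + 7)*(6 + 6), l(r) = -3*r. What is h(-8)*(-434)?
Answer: 52080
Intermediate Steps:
V = 48 (V = 4*12 = 48)
h(R) = -144 - 3*R (h(R) = (48 + R)*(0 - 3*R/R) = (48 + R)*(0 - 3*1) = (48 + R)*(0 - 3) = (48 + R)*(-3) = -144 - 3*R)
h(-8)*(-434) = (-144 - 3*(-8))*(-434) = (-144 + 24)*(-434) = -120*(-434) = 52080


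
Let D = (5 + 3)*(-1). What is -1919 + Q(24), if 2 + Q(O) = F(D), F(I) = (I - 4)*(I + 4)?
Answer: -1873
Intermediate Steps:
D = -8 (D = 8*(-1) = -8)
F(I) = (-4 + I)*(4 + I)
Q(O) = 46 (Q(O) = -2 + (-16 + (-8)²) = -2 + (-16 + 64) = -2 + 48 = 46)
-1919 + Q(24) = -1919 + 46 = -1873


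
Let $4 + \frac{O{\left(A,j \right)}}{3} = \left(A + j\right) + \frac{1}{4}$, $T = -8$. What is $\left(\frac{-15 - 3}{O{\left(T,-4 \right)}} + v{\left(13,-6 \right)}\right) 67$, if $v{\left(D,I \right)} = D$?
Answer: $\frac{18827}{21} \approx 896.52$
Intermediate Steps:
$O{\left(A,j \right)} = - \frac{45}{4} + 3 A + 3 j$ ($O{\left(A,j \right)} = -12 + 3 \left(\left(A + j\right) + \frac{1}{4}\right) = -12 + 3 \left(\frac{1}{4} + A + j\right) = -12 + \left(\frac{3}{4} + 3 A + 3 j\right) = - \frac{45}{4} + 3 A + 3 j$)
$\left(\frac{-15 - 3}{O{\left(T,-4 \right)}} + v{\left(13,-6 \right)}\right) 67 = \left(\frac{-15 - 3}{- \frac{45}{4} + 3 \left(-8\right) + 3 \left(-4\right)} + 13\right) 67 = \left(\frac{-15 - 3}{- \frac{45}{4} - 24 - 12} + 13\right) 67 = \left(- \frac{18}{- \frac{189}{4}} + 13\right) 67 = \left(\left(-18\right) \left(- \frac{4}{189}\right) + 13\right) 67 = \left(\frac{8}{21} + 13\right) 67 = \frac{281}{21} \cdot 67 = \frac{18827}{21}$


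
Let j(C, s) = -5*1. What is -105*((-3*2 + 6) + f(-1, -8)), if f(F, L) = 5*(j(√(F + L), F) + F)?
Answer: 3150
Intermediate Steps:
j(C, s) = -5
f(F, L) = -25 + 5*F (f(F, L) = 5*(-5 + F) = -25 + 5*F)
-105*((-3*2 + 6) + f(-1, -8)) = -105*((-3*2 + 6) + (-25 + 5*(-1))) = -105*((-6 + 6) + (-25 - 5)) = -105*(0 - 30) = -105*(-30) = 3150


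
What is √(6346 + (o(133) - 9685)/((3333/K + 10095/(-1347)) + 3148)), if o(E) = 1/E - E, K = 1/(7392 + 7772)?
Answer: √2312640667718974191711434595/603676197075 ≈ 79.662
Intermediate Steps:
K = 1/15164 ≈ 6.5946e-5
√(6346 + (o(133) - 9685)/((3333/K + 10095/(-1347)) + 3148)) = √(6346 + ((1/133 - 1*133) - 9685)/((3333/(1/15164) + 10095/(-1347)) + 3148)) = √(6346 + ((1/133 - 133) - 9685)/((3333*15164 + 10095*(-1/1347)) + 3148)) = √(6346 + (-17688/133 - 9685)/((50541612 - 3365/449) + 3148)) = √(6346 - 1305793/(133*(22693180423/449 + 3148))) = √(6346 - 1305793/(133*22694593875/449)) = √(6346 - 1305793/133*449/22694593875) = √(6346 - 586301057/3018380985375) = √(19154645146888693/3018380985375) = √2312640667718974191711434595/603676197075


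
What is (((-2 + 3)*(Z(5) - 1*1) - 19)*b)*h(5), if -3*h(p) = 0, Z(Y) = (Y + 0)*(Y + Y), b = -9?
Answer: 0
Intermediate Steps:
Z(Y) = 2*Y**2 (Z(Y) = Y*(2*Y) = 2*Y**2)
h(p) = 0 (h(p) = -1/3*0 = 0)
(((-2 + 3)*(Z(5) - 1*1) - 19)*b)*h(5) = (((-2 + 3)*(2*5**2 - 1*1) - 19)*(-9))*0 = ((1*(2*25 - 1) - 19)*(-9))*0 = ((1*(50 - 1) - 19)*(-9))*0 = ((1*49 - 19)*(-9))*0 = ((49 - 19)*(-9))*0 = (30*(-9))*0 = -270*0 = 0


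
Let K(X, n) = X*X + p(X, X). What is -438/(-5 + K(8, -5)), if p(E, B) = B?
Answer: -438/67 ≈ -6.5373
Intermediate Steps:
K(X, n) = X + X² (K(X, n) = X*X + X = X² + X = X + X²)
-438/(-5 + K(8, -5)) = -438/(-5 + 8*(1 + 8)) = -438/(-5 + 8*9) = -438/(-5 + 72) = -438/67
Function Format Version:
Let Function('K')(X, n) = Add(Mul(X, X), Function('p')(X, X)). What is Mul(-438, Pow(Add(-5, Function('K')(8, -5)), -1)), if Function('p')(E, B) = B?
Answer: Rational(-438, 67) ≈ -6.5373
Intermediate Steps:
Function('K')(X, n) = Add(X, Pow(X, 2)) (Function('K')(X, n) = Add(Mul(X, X), X) = Add(Pow(X, 2), X) = Add(X, Pow(X, 2)))
Mul(-438, Pow(Add(-5, Function('K')(8, -5)), -1)) = Mul(-438, Pow(Add(-5, Mul(8, Add(1, 8))), -1)) = Mul(-438, Pow(Add(-5, Mul(8, 9)), -1)) = Mul(-438, Pow(Add(-5, 72), -1)) = Mul(-438, Pow(67, -1)) = Mul(-438, Rational(1, 67)) = Rational(-438, 67)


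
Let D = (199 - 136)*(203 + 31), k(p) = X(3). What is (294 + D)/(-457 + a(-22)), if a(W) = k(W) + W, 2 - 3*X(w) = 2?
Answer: -15036/479 ≈ -31.390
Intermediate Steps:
X(w) = 0 (X(w) = ⅔ - ⅓*2 = ⅔ - ⅔ = 0)
k(p) = 0
a(W) = W (a(W) = 0 + W = W)
D = 14742 (D = 63*234 = 14742)
(294 + D)/(-457 + a(-22)) = (294 + 14742)/(-457 - 22) = 15036/(-479) = 15036*(-1/479) = -15036/479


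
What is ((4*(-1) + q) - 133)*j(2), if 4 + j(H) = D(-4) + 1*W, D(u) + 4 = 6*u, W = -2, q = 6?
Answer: 4454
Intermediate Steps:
D(u) = -4 + 6*u
j(H) = -34 (j(H) = -4 + ((-4 + 6*(-4)) + 1*(-2)) = -4 + ((-4 - 24) - 2) = -4 + (-28 - 2) = -4 - 30 = -34)
((4*(-1) + q) - 133)*j(2) = ((4*(-1) + 6) - 133)*(-34) = ((-4 + 6) - 133)*(-34) = (2 - 133)*(-34) = -131*(-34) = 4454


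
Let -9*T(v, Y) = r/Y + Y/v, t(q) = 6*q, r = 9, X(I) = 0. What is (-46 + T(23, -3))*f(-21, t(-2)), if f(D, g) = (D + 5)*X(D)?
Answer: 0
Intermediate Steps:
f(D, g) = 0 (f(D, g) = (D + 5)*0 = (5 + D)*0 = 0)
T(v, Y) = -1/Y - Y/(9*v) (T(v, Y) = -(9/Y + Y/v)/9 = -1/Y - Y/(9*v))
(-46 + T(23, -3))*f(-21, t(-2)) = (-46 + (-1/(-3) - ⅑*(-3)/23))*0 = (-46 + (-1*(-⅓) - ⅑*(-3)*1/23))*0 = (-46 + (⅓ + 1/69))*0 = (-46 + 8/23)*0 = -1050/23*0 = 0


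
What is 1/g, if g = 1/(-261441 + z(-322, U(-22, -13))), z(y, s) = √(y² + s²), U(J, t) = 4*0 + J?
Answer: -261441 + 2*√26042 ≈ -2.6112e+5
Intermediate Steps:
U(J, t) = J (U(J, t) = 0 + J = J)
z(y, s) = √(s² + y²)
g = 1/(-261441 + 2*√26042) (g = 1/(-261441 + √((-22)² + (-322)²)) = 1/(-261441 + √(484 + 103684)) = 1/(-261441 + √104168) = 1/(-261441 + 2*√26042) ≈ -3.8297e-6)
1/g = 1/(-261441/68351292313 - 2*√26042/68351292313)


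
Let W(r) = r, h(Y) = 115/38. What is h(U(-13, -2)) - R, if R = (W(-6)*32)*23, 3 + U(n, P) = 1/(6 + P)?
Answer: 167923/38 ≈ 4419.0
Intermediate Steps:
U(n, P) = -3 + 1/(6 + P)
h(Y) = 115/38 (h(Y) = 115*(1/38) = 115/38)
R = -4416 (R = -6*32*23 = -192*23 = -4416)
h(U(-13, -2)) - R = 115/38 - 1*(-4416) = 115/38 + 4416 = 167923/38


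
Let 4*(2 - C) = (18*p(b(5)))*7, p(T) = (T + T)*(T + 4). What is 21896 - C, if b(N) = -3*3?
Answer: 24729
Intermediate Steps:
b(N) = -9
p(T) = 2*T*(4 + T) (p(T) = (2*T)*(4 + T) = 2*T*(4 + T))
C = -2833 (C = 2 - 18*(2*(-9)*(4 - 9))*7/4 = 2 - 18*(2*(-9)*(-5))*7/4 = 2 - 18*90*7/4 = 2 - 405*7 = 2 - 1/4*11340 = 2 - 2835 = -2833)
21896 - C = 21896 - 1*(-2833) = 21896 + 2833 = 24729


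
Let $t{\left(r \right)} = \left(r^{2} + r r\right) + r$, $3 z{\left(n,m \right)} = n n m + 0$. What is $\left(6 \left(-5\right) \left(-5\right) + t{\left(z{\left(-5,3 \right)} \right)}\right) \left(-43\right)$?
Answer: $-61275$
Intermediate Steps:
$z{\left(n,m \right)} = \frac{m n^{2}}{3}$ ($z{\left(n,m \right)} = \frac{n n m + 0}{3} = \frac{n^{2} m + 0}{3} = \frac{m n^{2} + 0}{3} = \frac{m n^{2}}{3}$)
$t{\left(r \right)} = r + 2 r^{2}$ ($t{\left(r \right)} = \left(r^{2} + r^{2}\right) + r = 2 r^{2} + r = r + 2 r^{2}$)
$\left(6 \left(-5\right) \left(-5\right) + t{\left(z{\left(-5,3 \right)} \right)}\right) \left(-43\right) = \left(6 \left(-5\right) \left(-5\right) + \frac{1}{3} \cdot 3 \left(-5\right)^{2} \left(1 + 2 \cdot \frac{1}{3} \cdot 3 \left(-5\right)^{2}\right)\right) \left(-43\right) = \left(\left(-30\right) \left(-5\right) + \frac{1}{3} \cdot 3 \cdot 25 \left(1 + 2 \cdot \frac{1}{3} \cdot 3 \cdot 25\right)\right) \left(-43\right) = \left(150 + 25 \left(1 + 2 \cdot 25\right)\right) \left(-43\right) = \left(150 + 25 \left(1 + 50\right)\right) \left(-43\right) = \left(150 + 25 \cdot 51\right) \left(-43\right) = \left(150 + 1275\right) \left(-43\right) = 1425 \left(-43\right) = -61275$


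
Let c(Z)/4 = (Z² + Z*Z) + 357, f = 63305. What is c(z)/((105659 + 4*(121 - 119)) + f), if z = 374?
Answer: 280109/42243 ≈ 6.6309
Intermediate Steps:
c(Z) = 1428 + 8*Z² (c(Z) = 4*((Z² + Z*Z) + 357) = 4*((Z² + Z²) + 357) = 4*(2*Z² + 357) = 4*(357 + 2*Z²) = 1428 + 8*Z²)
c(z)/((105659 + 4*(121 - 119)) + f) = (1428 + 8*374²)/((105659 + 4*(121 - 119)) + 63305) = (1428 + 8*139876)/((105659 + 4*2) + 63305) = (1428 + 1119008)/((105659 + 8) + 63305) = 1120436/(105667 + 63305) = 1120436/168972 = 1120436*(1/168972) = 280109/42243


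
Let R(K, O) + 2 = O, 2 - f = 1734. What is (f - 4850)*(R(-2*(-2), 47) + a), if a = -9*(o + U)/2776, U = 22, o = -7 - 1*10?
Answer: -410963625/1388 ≈ -2.9608e+5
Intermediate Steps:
f = -1732 (f = 2 - 1*1734 = 2 - 1734 = -1732)
o = -17 (o = -7 - 10 = -17)
R(K, O) = -2 + O
a = -45/2776 (a = -9*(-17 + 22)/2776 = -9*5*(1/2776) = -45*1/2776 = -45/2776 ≈ -0.016210)
(f - 4850)*(R(-2*(-2), 47) + a) = (-1732 - 4850)*((-2 + 47) - 45/2776) = -6582*(45 - 45/2776) = -6582*124875/2776 = -410963625/1388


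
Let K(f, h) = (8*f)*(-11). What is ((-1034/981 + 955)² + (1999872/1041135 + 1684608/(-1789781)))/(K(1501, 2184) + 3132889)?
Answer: 17547289127675323905199/57862767550381676370495 ≈ 0.30326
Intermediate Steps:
K(f, h) = -88*f
((-1034/981 + 955)² + (1999872/1041135 + 1684608/(-1789781)))/(K(1501, 2184) + 3132889) = ((-1034/981 + 955)² + (1999872/1041135 + 1684608/(-1789781)))/(-88*1501 + 3132889) = ((-1034*1/981 + 955)² + (1999872*(1/1041135) + 1684608*(-1/1789781)))/(-132088 + 3132889) = ((-1034/981 + 955)² + (21504/11195 - 1684608/1789781))/3000801 = ((935821/981)² + 19628264064/20036598295)*(1/3000801) = (875760944041/962361 + 19628264064/20036598295)*(1/3000801) = (17547289127675323905199/19282440771774495)*(1/3000801) = 17547289127675323905199/57862767550381676370495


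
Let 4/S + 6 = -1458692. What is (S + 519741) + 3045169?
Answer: 2600063543588/729349 ≈ 3.5649e+6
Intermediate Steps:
S = -2/729349 (S = 4/(-6 - 1458692) = 4/(-1458698) = 4*(-1/1458698) = -2/729349 ≈ -2.7422e-6)
(S + 519741) + 3045169 = (-2/729349 + 519741) + 3045169 = 379072578607/729349 + 3045169 = 2600063543588/729349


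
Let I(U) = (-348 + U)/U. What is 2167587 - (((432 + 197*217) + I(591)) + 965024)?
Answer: 228398173/197 ≈ 1.1594e+6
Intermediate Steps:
I(U) = (-348 + U)/U
2167587 - (((432 + 197*217) + I(591)) + 965024) = 2167587 - (((432 + 197*217) + (-348 + 591)/591) + 965024) = 2167587 - (((432 + 42749) + (1/591)*243) + 965024) = 2167587 - ((43181 + 81/197) + 965024) = 2167587 - (8506738/197 + 965024) = 2167587 - 1*198616466/197 = 2167587 - 198616466/197 = 228398173/197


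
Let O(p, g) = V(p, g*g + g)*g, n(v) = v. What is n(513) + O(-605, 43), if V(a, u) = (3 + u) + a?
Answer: 55983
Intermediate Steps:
V(a, u) = 3 + a + u
O(p, g) = g*(3 + g + p + g²) (O(p, g) = (3 + p + (g*g + g))*g = (3 + p + (g² + g))*g = (3 + p + (g + g²))*g = (3 + g + p + g²)*g = g*(3 + g + p + g²))
n(513) + O(-605, 43) = 513 + 43*(3 - 605 + 43*(1 + 43)) = 513 + 43*(3 - 605 + 43*44) = 513 + 43*(3 - 605 + 1892) = 513 + 43*1290 = 513 + 55470 = 55983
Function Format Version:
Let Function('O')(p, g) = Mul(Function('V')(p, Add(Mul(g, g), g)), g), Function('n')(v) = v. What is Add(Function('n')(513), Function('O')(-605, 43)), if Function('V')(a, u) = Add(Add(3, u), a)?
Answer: 55983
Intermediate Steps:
Function('V')(a, u) = Add(3, a, u)
Function('O')(p, g) = Mul(g, Add(3, g, p, Pow(g, 2))) (Function('O')(p, g) = Mul(Add(3, p, Add(Mul(g, g), g)), g) = Mul(Add(3, p, Add(Pow(g, 2), g)), g) = Mul(Add(3, p, Add(g, Pow(g, 2))), g) = Mul(Add(3, g, p, Pow(g, 2)), g) = Mul(g, Add(3, g, p, Pow(g, 2))))
Add(Function('n')(513), Function('O')(-605, 43)) = Add(513, Mul(43, Add(3, -605, Mul(43, Add(1, 43))))) = Add(513, Mul(43, Add(3, -605, Mul(43, 44)))) = Add(513, Mul(43, Add(3, -605, 1892))) = Add(513, Mul(43, 1290)) = Add(513, 55470) = 55983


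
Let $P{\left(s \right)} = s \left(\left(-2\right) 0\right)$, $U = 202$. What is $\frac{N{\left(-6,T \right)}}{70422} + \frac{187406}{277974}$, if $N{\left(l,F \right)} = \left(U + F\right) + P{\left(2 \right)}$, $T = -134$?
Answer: $\frac{1101367297}{1631290419} \approx 0.67515$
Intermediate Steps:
$P{\left(s \right)} = 0$ ($P{\left(s \right)} = s 0 = 0$)
$N{\left(l,F \right)} = 202 + F$ ($N{\left(l,F \right)} = \left(202 + F\right) + 0 = 202 + F$)
$\frac{N{\left(-6,T \right)}}{70422} + \frac{187406}{277974} = \frac{202 - 134}{70422} + \frac{187406}{277974} = 68 \cdot \frac{1}{70422} + 187406 \cdot \frac{1}{277974} = \frac{34}{35211} + \frac{93703}{138987} = \frac{1101367297}{1631290419}$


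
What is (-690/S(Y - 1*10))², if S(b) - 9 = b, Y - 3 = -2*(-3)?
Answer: 119025/16 ≈ 7439.1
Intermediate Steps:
Y = 9 (Y = 3 - 2*(-3) = 3 + 6 = 9)
S(b) = 9 + b
(-690/S(Y - 1*10))² = (-690/(9 + (9 - 1*10)))² = (-690/(9 + (9 - 10)))² = (-690/(9 - 1))² = (-690/8)² = (-690*⅛)² = (-345/4)² = 119025/16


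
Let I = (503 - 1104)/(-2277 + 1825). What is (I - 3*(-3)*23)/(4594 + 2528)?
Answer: 94165/3219144 ≈ 0.029252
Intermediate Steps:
I = 601/452 (I = -601/(-452) = -601*(-1/452) = 601/452 ≈ 1.3296)
(I - 3*(-3)*23)/(4594 + 2528) = (601/452 - 3*(-3)*23)/(4594 + 2528) = (601/452 + 9*23)/7122 = (601/452 + 207)*(1/7122) = (94165/452)*(1/7122) = 94165/3219144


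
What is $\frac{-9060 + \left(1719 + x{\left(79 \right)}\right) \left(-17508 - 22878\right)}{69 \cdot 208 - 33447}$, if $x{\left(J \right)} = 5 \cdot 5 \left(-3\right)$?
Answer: $\frac{22134548}{6365} \approx 3477.5$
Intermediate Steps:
$x{\left(J \right)} = -75$ ($x{\left(J \right)} = 25 \left(-3\right) = -75$)
$\frac{-9060 + \left(1719 + x{\left(79 \right)}\right) \left(-17508 - 22878\right)}{69 \cdot 208 - 33447} = \frac{-9060 + \left(1719 - 75\right) \left(-17508 - 22878\right)}{69 \cdot 208 - 33447} = \frac{-9060 + 1644 \left(-40386\right)}{14352 - 33447} = \frac{-9060 - 66394584}{-19095} = \left(-66403644\right) \left(- \frac{1}{19095}\right) = \frac{22134548}{6365}$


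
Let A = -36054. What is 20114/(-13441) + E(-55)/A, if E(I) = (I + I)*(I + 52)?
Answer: -121604281/80766969 ≈ -1.5056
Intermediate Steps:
E(I) = 2*I*(52 + I) (E(I) = (2*I)*(52 + I) = 2*I*(52 + I))
20114/(-13441) + E(-55)/A = 20114/(-13441) + (2*(-55)*(52 - 55))/(-36054) = 20114*(-1/13441) + (2*(-55)*(-3))*(-1/36054) = -20114/13441 + 330*(-1/36054) = -20114/13441 - 55/6009 = -121604281/80766969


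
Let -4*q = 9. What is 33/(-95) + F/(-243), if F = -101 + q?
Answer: 7159/92340 ≈ 0.077529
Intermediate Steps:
q = -9/4 (q = -¼*9 = -9/4 ≈ -2.2500)
F = -413/4 (F = -101 - 9/4 = -413/4 ≈ -103.25)
33/(-95) + F/(-243) = 33/(-95) - 413/4/(-243) = 33*(-1/95) - 413/4*(-1/243) = -33/95 + 413/972 = 7159/92340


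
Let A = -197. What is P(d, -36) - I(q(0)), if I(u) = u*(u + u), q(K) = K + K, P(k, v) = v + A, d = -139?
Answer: -233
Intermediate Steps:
P(k, v) = -197 + v (P(k, v) = v - 197 = -197 + v)
q(K) = 2*K
I(u) = 2*u² (I(u) = u*(2*u) = 2*u²)
P(d, -36) - I(q(0)) = (-197 - 36) - 2*(2*0)² = -233 - 2*0² = -233 - 2*0 = -233 - 1*0 = -233 + 0 = -233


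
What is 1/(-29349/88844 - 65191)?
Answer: -88844/5791858553 ≈ -1.5339e-5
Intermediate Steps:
1/(-29349/88844 - 65191) = 1/(-5791858553/88844) = -88844/5791858553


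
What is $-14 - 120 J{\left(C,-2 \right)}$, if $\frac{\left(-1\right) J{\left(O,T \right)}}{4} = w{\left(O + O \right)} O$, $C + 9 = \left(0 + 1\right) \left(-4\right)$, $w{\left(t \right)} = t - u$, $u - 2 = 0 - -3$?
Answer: $193426$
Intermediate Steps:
$u = 5$ ($u = 2 + \left(0 - -3\right) = 2 + \left(0 + 3\right) = 2 + 3 = 5$)
$w{\left(t \right)} = -5 + t$ ($w{\left(t \right)} = t - 5 = -5 + t$)
$C = -13$ ($C = -9 + \left(0 + 1\right) \left(-4\right) = -9 + 1 \left(-4\right) = -9 - 4 = -13$)
$J{\left(O,T \right)} = - 4 O \left(-5 + 2 O\right)$ ($J{\left(O,T \right)} = - 4 \left(-5 + \left(O + O\right)\right) O = - 4 \left(-5 + 2 O\right) O = - 4 O \left(-5 + 2 O\right)$)
$-14 - 120 J{\left(C,-2 \right)} = -14 - 120 \cdot 4 \left(-13\right) \left(5 - -26\right) = -14 - 120 \cdot 4 \left(-13\right) \left(5 + 26\right) = -14 - 120 \cdot 4 \left(-13\right) 31 = -14 - -193440 = -14 + 193440 = 193426$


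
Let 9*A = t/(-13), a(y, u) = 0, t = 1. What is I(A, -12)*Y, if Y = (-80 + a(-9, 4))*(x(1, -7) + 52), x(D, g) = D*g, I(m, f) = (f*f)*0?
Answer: 0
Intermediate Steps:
A = -1/117 (A = (1/(-13))/9 = (1*(-1/13))/9 = (⅑)*(-1/13) = -1/117 ≈ -0.0085470)
I(m, f) = 0 (I(m, f) = f²*0 = 0)
Y = -3600 (Y = (-80 + 0)*(1*(-7) + 52) = -80*(-7 + 52) = -80*45 = -3600)
I(A, -12)*Y = 0*(-3600) = 0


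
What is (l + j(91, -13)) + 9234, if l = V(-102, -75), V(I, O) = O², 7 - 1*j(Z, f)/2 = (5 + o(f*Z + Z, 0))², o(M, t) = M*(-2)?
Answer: -9568569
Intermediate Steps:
o(M, t) = -2*M
j(Z, f) = 14 - 2*(5 - 2*Z - 2*Z*f)² (j(Z, f) = 14 - 2*(5 - 2*(f*Z + Z))² = 14 - 2*(5 - 2*(Z*f + Z))² = 14 - 2*(5 - 2*(Z + Z*f))² = 14 - 2*(5 + (-2*Z - 2*Z*f))² = 14 - 2*(5 - 2*Z - 2*Z*f)²)
l = 5625 (l = (-75)² = 5625)
(l + j(91, -13)) + 9234 = (5625 + (14 - 2*(-5 + 2*91*(1 - 13))²)) + 9234 = (5625 + (14 - 2*(-5 + 2*91*(-12))²)) + 9234 = (5625 + (14 - 2*(-5 - 2184)²)) + 9234 = (5625 + (14 - 2*(-2189)²)) + 9234 = (5625 + (14 - 2*4791721)) + 9234 = (5625 + (14 - 9583442)) + 9234 = (5625 - 9583428) + 9234 = -9577803 + 9234 = -9568569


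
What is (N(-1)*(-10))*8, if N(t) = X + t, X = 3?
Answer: -160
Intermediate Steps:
N(t) = 3 + t
(N(-1)*(-10))*8 = ((3 - 1)*(-10))*8 = (2*(-10))*8 = -20*8 = -160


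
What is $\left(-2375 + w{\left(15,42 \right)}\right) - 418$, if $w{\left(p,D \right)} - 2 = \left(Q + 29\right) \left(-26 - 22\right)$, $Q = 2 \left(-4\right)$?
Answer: $-3799$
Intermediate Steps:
$Q = -8$
$w{\left(p,D \right)} = -1006$ ($w{\left(p,D \right)} = 2 + \left(-8 + 29\right) \left(-26 - 22\right) = 2 + 21 \left(-48\right) = 2 - 1008 = -1006$)
$\left(-2375 + w{\left(15,42 \right)}\right) - 418 = \left(-2375 - 1006\right) - 418 = -3381 - 418 = -3799$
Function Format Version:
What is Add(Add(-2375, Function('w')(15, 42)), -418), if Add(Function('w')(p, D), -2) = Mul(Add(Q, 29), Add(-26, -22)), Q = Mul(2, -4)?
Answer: -3799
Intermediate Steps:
Q = -8
Function('w')(p, D) = -1006 (Function('w')(p, D) = Add(2, Mul(Add(-8, 29), Add(-26, -22))) = Add(2, Mul(21, -48)) = Add(2, -1008) = -1006)
Add(Add(-2375, Function('w')(15, 42)), -418) = Add(Add(-2375, -1006), -418) = Add(-3381, -418) = -3799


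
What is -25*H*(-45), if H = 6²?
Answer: 40500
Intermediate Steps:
H = 36
-25*H*(-45) = -25*36*(-45) = -900*(-45) = 40500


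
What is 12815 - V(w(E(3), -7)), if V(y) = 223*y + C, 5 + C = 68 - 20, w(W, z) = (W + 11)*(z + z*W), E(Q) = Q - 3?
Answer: 29943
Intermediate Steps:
E(Q) = -3 + Q
w(W, z) = (11 + W)*(z + W*z)
C = 43 (C = -5 + (68 - 20) = -5 + 48 = 43)
V(y) = 43 + 223*y (V(y) = 223*y + 43 = 43 + 223*y)
12815 - V(w(E(3), -7)) = 12815 - (43 + 223*(-7*(11 + (-3 + 3)² + 12*(-3 + 3)))) = 12815 - (43 + 223*(-7*(11 + 0² + 12*0))) = 12815 - (43 + 223*(-7*(11 + 0 + 0))) = 12815 - (43 + 223*(-7*11)) = 12815 - (43 + 223*(-77)) = 12815 - (43 - 17171) = 12815 - 1*(-17128) = 12815 + 17128 = 29943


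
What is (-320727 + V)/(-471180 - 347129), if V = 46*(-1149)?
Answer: 373581/818309 ≈ 0.45653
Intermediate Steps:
V = -52854
(-320727 + V)/(-471180 - 347129) = (-320727 - 52854)/(-471180 - 347129) = -373581/(-818309) = -373581*(-1/818309) = 373581/818309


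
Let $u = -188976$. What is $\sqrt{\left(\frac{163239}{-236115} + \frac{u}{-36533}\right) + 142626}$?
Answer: $\frac{\sqrt{131022281876974098172485}}{958443255} \approx 377.66$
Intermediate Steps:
$\sqrt{\left(\frac{163239}{-236115} + \frac{u}{-36533}\right) + 142626} = \sqrt{\left(\frac{163239}{-236115} - \frac{188976}{-36533}\right) + 142626} = \sqrt{\left(163239 \left(- \frac{1}{236115}\right) - - \frac{188976}{36533}\right) + 142626} = \sqrt{\left(- \frac{54413}{78705} + \frac{188976}{36533}\right) + 142626} = \sqrt{\frac{12885485951}{2875329765} + 142626} = \sqrt{\frac{410109668548841}{2875329765}} = \frac{\sqrt{131022281876974098172485}}{958443255}$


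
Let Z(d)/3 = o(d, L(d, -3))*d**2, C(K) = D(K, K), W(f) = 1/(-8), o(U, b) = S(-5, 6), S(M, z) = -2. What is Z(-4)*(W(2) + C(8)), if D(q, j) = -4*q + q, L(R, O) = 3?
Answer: 2316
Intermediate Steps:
o(U, b) = -2
D(q, j) = -3*q
W(f) = -1/8
C(K) = -3*K
Z(d) = -6*d**2 (Z(d) = 3*(-2*d**2) = -6*d**2)
Z(-4)*(W(2) + C(8)) = (-6*(-4)**2)*(-1/8 - 3*8) = (-6*16)*(-1/8 - 24) = -96*(-193/8) = 2316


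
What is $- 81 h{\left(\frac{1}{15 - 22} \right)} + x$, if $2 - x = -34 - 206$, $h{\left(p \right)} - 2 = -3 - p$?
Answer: $\frac{2180}{7} \approx 311.43$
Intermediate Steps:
$h{\left(p \right)} = -1 - p$ ($h{\left(p \right)} = 2 - \left(3 + p\right) = -1 - p$)
$x = 242$ ($x = 2 - \left(-34 - 206\right) = 2 - -240 = 2 + 240 = 242$)
$- 81 h{\left(\frac{1}{15 - 22} \right)} + x = - 81 \left(-1 - \frac{1}{15 - 22}\right) + 242 = - 81 \left(-1 - \frac{1}{-7}\right) + 242 = - 81 \left(-1 - - \frac{1}{7}\right) + 242 = - 81 \left(-1 + \frac{1}{7}\right) + 242 = \left(-81\right) \left(- \frac{6}{7}\right) + 242 = \frac{486}{7} + 242 = \frac{2180}{7}$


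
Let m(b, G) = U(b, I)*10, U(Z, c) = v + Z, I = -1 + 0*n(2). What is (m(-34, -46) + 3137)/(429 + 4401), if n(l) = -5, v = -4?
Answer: 919/1610 ≈ 0.57081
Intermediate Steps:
I = -1 (I = -1 + 0*(-5) = -1 + 0 = -1)
U(Z, c) = -4 + Z
m(b, G) = -40 + 10*b (m(b, G) = (-4 + b)*10 = -40 + 10*b)
(m(-34, -46) + 3137)/(429 + 4401) = ((-40 + 10*(-34)) + 3137)/(429 + 4401) = ((-40 - 340) + 3137)/4830 = (-380 + 3137)*(1/4830) = 2757*(1/4830) = 919/1610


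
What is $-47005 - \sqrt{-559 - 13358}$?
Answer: $-47005 - i \sqrt{13917} \approx -47005.0 - 117.97 i$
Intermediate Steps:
$-47005 - \sqrt{-559 - 13358} = -47005 - \sqrt{-13917} = -47005 - i \sqrt{13917}$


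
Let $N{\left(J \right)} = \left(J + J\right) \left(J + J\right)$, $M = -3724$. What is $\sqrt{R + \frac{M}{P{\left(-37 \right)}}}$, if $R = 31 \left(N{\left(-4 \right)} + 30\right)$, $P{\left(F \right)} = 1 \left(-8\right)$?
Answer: $\frac{3 \sqrt{1502}}{2} \approx 58.133$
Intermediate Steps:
$N{\left(J \right)} = 4 J^{2}$ ($N{\left(J \right)} = 2 J 2 J = 4 J^{2}$)
$P{\left(F \right)} = -8$
$R = 2914$ ($R = 31 \left(4 \left(-4\right)^{2} + 30\right) = 31 \left(4 \cdot 16 + 30\right) = 31 \left(64 + 30\right) = 31 \cdot 94 = 2914$)
$\sqrt{R + \frac{M}{P{\left(-37 \right)}}} = \sqrt{2914 - \frac{3724}{-8}} = \sqrt{2914 - - \frac{931}{2}} = \sqrt{2914 + \frac{931}{2}} = \sqrt{\frac{6759}{2}} = \frac{3 \sqrt{1502}}{2}$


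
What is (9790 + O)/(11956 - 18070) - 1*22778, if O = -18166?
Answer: -23209386/1019 ≈ -22777.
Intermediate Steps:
(9790 + O)/(11956 - 18070) - 1*22778 = (9790 - 18166)/(11956 - 18070) - 1*22778 = -8376/(-6114) - 22778 = -8376*(-1/6114) - 22778 = 1396/1019 - 22778 = -23209386/1019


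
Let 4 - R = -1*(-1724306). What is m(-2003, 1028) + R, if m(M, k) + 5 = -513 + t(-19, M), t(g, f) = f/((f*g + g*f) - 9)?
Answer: -131267428103/76105 ≈ -1.7248e+6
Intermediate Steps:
R = -1724302 (R = 4 - (-1)*(-1724306) = 4 - 1*1724306 = 4 - 1724306 = -1724302)
t(g, f) = f/(-9 + 2*f*g) (t(g, f) = f/((f*g + f*g) - 9) = f/(2*f*g - 9) = f/(-9 + 2*f*g))
m(M, k) = -518 + M/(-9 - 38*M) (m(M, k) = -5 + (-513 + M/(-9 + 2*M*(-19))) = -5 + (-513 + M/(-9 - 38*M)) = -518 + M/(-9 - 38*M))
m(-2003, 1028) + R = (4662 + 19685*(-2003))/(-9 - 38*(-2003)) - 1724302 = (4662 - 39429055)/(-9 + 76114) - 1724302 = -39424393/76105 - 1724302 = -131267428103/76105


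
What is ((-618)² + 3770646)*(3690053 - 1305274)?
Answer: 9902961732030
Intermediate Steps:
((-618)² + 3770646)*(3690053 - 1305274) = (381924 + 3770646)*2384779 = 4152570*2384779 = 9902961732030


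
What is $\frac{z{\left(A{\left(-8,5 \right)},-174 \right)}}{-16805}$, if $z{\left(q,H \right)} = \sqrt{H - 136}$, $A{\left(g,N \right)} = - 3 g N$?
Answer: $- \frac{i \sqrt{310}}{16805} \approx - 0.0010477 i$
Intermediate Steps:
$A{\left(g,N \right)} = - 3 N g$
$z{\left(q,H \right)} = \sqrt{-136 + H}$
$\frac{z{\left(A{\left(-8,5 \right)},-174 \right)}}{-16805} = \frac{\sqrt{-136 - 174}}{-16805} = \sqrt{-310} \left(- \frac{1}{16805}\right) = i \sqrt{310} \left(- \frac{1}{16805}\right) = - \frac{i \sqrt{310}}{16805}$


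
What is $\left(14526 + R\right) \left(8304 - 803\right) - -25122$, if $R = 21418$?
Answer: $269641066$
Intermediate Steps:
$\left(14526 + R\right) \left(8304 - 803\right) - -25122 = \left(14526 + 21418\right) \left(8304 - 803\right) - -25122 = 35944 \cdot 7501 + 25122 = 269615944 + 25122 = 269641066$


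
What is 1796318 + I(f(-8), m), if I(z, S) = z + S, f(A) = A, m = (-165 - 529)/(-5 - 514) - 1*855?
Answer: 931841839/519 ≈ 1.7955e+6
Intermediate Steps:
m = -443051/519 (m = -694/(-519) - 855 = -694*(-1/519) - 855 = 694/519 - 855 = -443051/519 ≈ -853.66)
I(z, S) = S + z
1796318 + I(f(-8), m) = 1796318 + (-443051/519 - 8) = 1796318 - 447203/519 = 931841839/519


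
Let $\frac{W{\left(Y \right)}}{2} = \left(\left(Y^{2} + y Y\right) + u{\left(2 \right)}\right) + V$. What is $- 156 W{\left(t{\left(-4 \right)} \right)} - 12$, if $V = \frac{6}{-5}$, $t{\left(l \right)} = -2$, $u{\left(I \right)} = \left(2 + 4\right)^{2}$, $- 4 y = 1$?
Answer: $- \frac{61368}{5} \approx -12274.0$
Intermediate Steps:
$y = - \frac{1}{4}$ ($y = \left(- \frac{1}{4}\right) 1 = - \frac{1}{4} \approx -0.25$)
$u{\left(I \right)} = 36$ ($u{\left(I \right)} = 6^{2} = 36$)
$V = - \frac{6}{5}$ ($V = 6 \left(- \frac{1}{5}\right) = - \frac{6}{5} \approx -1.2$)
$W{\left(Y \right)} = \frac{348}{5} + 2 Y^{2} - \frac{Y}{2}$ ($W{\left(Y \right)} = 2 \left(\left(\left(Y^{2} - \frac{Y}{4}\right) + 36\right) - \frac{6}{5}\right) = 2 \left(\left(36 + Y^{2} - \frac{Y}{4}\right) - \frac{6}{5}\right) = 2 \left(\frac{174}{5} + Y^{2} - \frac{Y}{4}\right) = \frac{348}{5} + 2 Y^{2} - \frac{Y}{2}$)
$- 156 W{\left(t{\left(-4 \right)} \right)} - 12 = - 156 \left(\frac{348}{5} + 2 \left(-2\right)^{2} - -1\right) - 12 = - 156 \left(\frac{348}{5} + 2 \cdot 4 + 1\right) - 12 = - 156 \left(\frac{348}{5} + 8 + 1\right) - 12 = \left(-156\right) \frac{393}{5} - 12 = - \frac{61308}{5} - 12 = - \frac{61368}{5}$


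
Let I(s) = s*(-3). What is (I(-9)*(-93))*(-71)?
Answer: 178281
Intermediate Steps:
I(s) = -3*s
(I(-9)*(-93))*(-71) = (-3*(-9)*(-93))*(-71) = (27*(-93))*(-71) = -2511*(-71) = 178281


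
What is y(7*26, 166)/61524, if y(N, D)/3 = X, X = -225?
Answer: -75/6836 ≈ -0.010971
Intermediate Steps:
y(N, D) = -675 (y(N, D) = 3*(-225) = -675)
y(7*26, 166)/61524 = -675/61524 = -675*1/61524 = -75/6836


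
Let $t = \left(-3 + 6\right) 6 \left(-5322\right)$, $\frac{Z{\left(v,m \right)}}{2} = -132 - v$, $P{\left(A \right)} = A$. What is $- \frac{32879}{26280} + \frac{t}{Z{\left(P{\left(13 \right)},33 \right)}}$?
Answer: $\frac{250798397}{762120} \approx 329.08$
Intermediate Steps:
$Z{\left(v,m \right)} = -264 - 2 v$ ($Z{\left(v,m \right)} = 2 \left(-132 - v\right) = -264 - 2 v$)
$t = -95796$ ($t = 3 \cdot 6 \left(-5322\right) = 18 \left(-5322\right) = -95796$)
$- \frac{32879}{26280} + \frac{t}{Z{\left(P{\left(13 \right)},33 \right)}} = - \frac{32879}{26280} - \frac{95796}{-264 - 26} = \left(-32879\right) \frac{1}{26280} - \frac{95796}{-264 - 26} = - \frac{32879}{26280} - \frac{95796}{-290} = - \frac{32879}{26280} - - \frac{47898}{145} = - \frac{32879}{26280} + \frac{47898}{145} = \frac{250798397}{762120}$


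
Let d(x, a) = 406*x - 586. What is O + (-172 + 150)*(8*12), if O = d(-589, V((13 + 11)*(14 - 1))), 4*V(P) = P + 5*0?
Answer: -241832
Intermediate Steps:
V(P) = P/4 (V(P) = (P + 5*0)/4 = (P + 0)/4 = P/4)
d(x, a) = -586 + 406*x
O = -239720 (O = -586 + 406*(-589) = -586 - 239134 = -239720)
O + (-172 + 150)*(8*12) = -239720 + (-172 + 150)*(8*12) = -239720 - 22*96 = -239720 - 2112 = -241832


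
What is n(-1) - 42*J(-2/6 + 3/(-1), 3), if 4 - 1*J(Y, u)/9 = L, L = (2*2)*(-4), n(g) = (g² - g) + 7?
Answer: -7551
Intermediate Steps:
n(g) = 7 + g² - g
L = -16 (L = 4*(-4) = -16)
J(Y, u) = 180 (J(Y, u) = 36 - 9*(-16) = 36 + 144 = 180)
n(-1) - 42*J(-2/6 + 3/(-1), 3) = (7 + (-1)² - 1*(-1)) - 42*180 = (7 + 1 + 1) - 7560 = 9 - 7560 = -7551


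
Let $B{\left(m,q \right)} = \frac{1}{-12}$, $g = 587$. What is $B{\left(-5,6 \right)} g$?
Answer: $- \frac{587}{12} \approx -48.917$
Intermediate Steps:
$B{\left(m,q \right)} = - \frac{1}{12}$
$B{\left(-5,6 \right)} g = \left(- \frac{1}{12}\right) 587 = - \frac{587}{12}$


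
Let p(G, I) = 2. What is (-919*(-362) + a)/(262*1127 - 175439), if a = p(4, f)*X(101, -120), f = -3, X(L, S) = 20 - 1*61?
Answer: 332596/119835 ≈ 2.7754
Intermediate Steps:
X(L, S) = -41 (X(L, S) = 20 - 61 = -41)
a = -82 (a = 2*(-41) = -82)
(-919*(-362) + a)/(262*1127 - 175439) = (-919*(-362) - 82)/(262*1127 - 175439) = (332678 - 82)/(295274 - 175439) = 332596/119835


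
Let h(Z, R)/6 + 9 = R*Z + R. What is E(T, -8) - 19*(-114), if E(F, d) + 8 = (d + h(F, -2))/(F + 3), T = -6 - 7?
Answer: 10749/5 ≈ 2149.8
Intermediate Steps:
h(Z, R) = -54 + 6*R + 6*R*Z (h(Z, R) = -54 + 6*(R*Z + R) = -54 + 6*(R + R*Z) = -54 + (6*R + 6*R*Z) = -54 + 6*R + 6*R*Z)
T = -13
E(F, d) = -8 + (-66 + d - 12*F)/(3 + F) (E(F, d) = -8 + (d + (-54 + 6*(-2) + 6*(-2)*F))/(F + 3) = -8 + (d + (-54 - 12 - 12*F))/(3 + F) = -8 + (d + (-66 - 12*F))/(3 + F) = -8 + (-66 + d - 12*F)/(3 + F))
E(T, -8) - 19*(-114) = (-90 - 8 - 20*(-13))/(3 - 13) - 19*(-114) = (-90 - 8 + 260)/(-10) + 2166 = -1/10*162 + 2166 = -81/5 + 2166 = 10749/5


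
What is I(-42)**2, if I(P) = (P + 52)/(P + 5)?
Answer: 100/1369 ≈ 0.073046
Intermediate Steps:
I(P) = (52 + P)/(5 + P)
I(-42)**2 = ((52 - 42)/(5 - 42))**2 = (10/(-37))**2 = (-1/37*10)**2 = (-10/37)**2 = 100/1369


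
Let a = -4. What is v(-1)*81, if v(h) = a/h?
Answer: 324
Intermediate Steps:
v(h) = -4/h
v(-1)*81 = -4/(-1)*81 = -4*(-1)*81 = 4*81 = 324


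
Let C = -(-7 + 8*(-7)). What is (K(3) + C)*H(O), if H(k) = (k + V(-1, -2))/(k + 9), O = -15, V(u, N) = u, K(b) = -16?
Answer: 376/3 ≈ 125.33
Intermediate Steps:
H(k) = (-1 + k)/(9 + k) (H(k) = (k - 1)/(k + 9) = (-1 + k)/(9 + k))
C = 63 (C = -(-7 - 56) = -1*(-63) = 63)
(K(3) + C)*H(O) = (-16 + 63)*((-1 - 15)/(9 - 15)) = 47*(-16/(-6)) = 47*(-⅙*(-16)) = 47*(8/3) = 376/3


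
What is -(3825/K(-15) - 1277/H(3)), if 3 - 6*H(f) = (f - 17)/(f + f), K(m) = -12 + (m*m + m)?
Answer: 124723/88 ≈ 1417.3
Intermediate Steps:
K(m) = -12 + m + m² (K(m) = -12 + (m² + m) = -12 + (m + m²) = -12 + m + m²)
H(f) = ½ - (-17 + f)/(12*f) (H(f) = ½ - (f - 17)/(6*(f + f)) = ½ - (-17 + f)/(6*(2*f)) = ½ - (-17 + f)*1/(2*f)/6 = ½ - (-17 + f)/(12*f))
-(3825/K(-15) - 1277/H(3)) = -(3825/(-12 - 15 + (-15)²) - 1277*36/(17 + 5*3)) = -(3825/(-12 - 15 + 225) - 1277*36/(17 + 15)) = -(3825/198 - 1277/((1/12)*(⅓)*32)) = -(3825*(1/198) - 1277/8/9) = -(425/22 - 1277*9/8) = -(425/22 - 11493/8) = -1*(-124723/88) = 124723/88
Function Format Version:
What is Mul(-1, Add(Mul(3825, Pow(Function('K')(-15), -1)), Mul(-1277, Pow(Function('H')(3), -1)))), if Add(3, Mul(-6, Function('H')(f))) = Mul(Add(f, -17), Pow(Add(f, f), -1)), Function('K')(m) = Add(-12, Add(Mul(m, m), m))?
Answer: Rational(124723, 88) ≈ 1417.3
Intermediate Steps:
Function('K')(m) = Add(-12, m, Pow(m, 2)) (Function('K')(m) = Add(-12, Add(Pow(m, 2), m)) = Add(-12, Add(m, Pow(m, 2))) = Add(-12, m, Pow(m, 2)))
Function('H')(f) = Add(Rational(1, 2), Mul(Rational(-1, 12), Pow(f, -1), Add(-17, f))) (Function('H')(f) = Add(Rational(1, 2), Mul(Rational(-1, 6), Mul(Add(f, -17), Pow(Add(f, f), -1)))) = Add(Rational(1, 2), Mul(Rational(-1, 6), Mul(Add(-17, f), Pow(Mul(2, f), -1)))) = Add(Rational(1, 2), Mul(Rational(-1, 6), Mul(Add(-17, f), Mul(Rational(1, 2), Pow(f, -1))))) = Add(Rational(1, 2), Mul(Rational(-1, 6), Mul(Rational(1, 2), Pow(f, -1), Add(-17, f)))) = Add(Rational(1, 2), Mul(Rational(-1, 12), Pow(f, -1), Add(-17, f))))
Mul(-1, Add(Mul(3825, Pow(Function('K')(-15), -1)), Mul(-1277, Pow(Function('H')(3), -1)))) = Mul(-1, Add(Mul(3825, Pow(Add(-12, -15, Pow(-15, 2)), -1)), Mul(-1277, Pow(Mul(Rational(1, 12), Pow(3, -1), Add(17, Mul(5, 3))), -1)))) = Mul(-1, Add(Mul(3825, Pow(Add(-12, -15, 225), -1)), Mul(-1277, Pow(Mul(Rational(1, 12), Rational(1, 3), Add(17, 15)), -1)))) = Mul(-1, Add(Mul(3825, Pow(198, -1)), Mul(-1277, Pow(Mul(Rational(1, 12), Rational(1, 3), 32), -1)))) = Mul(-1, Add(Mul(3825, Rational(1, 198)), Mul(-1277, Pow(Rational(8, 9), -1)))) = Mul(-1, Add(Rational(425, 22), Mul(-1277, Rational(9, 8)))) = Mul(-1, Add(Rational(425, 22), Rational(-11493, 8))) = Mul(-1, Rational(-124723, 88)) = Rational(124723, 88)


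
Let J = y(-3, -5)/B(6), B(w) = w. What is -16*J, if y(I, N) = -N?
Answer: -40/3 ≈ -13.333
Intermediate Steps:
J = ⅚ (J = -1*(-5)/6 = 5*(⅙) = ⅚ ≈ 0.83333)
-16*J = -16*⅚ = -40/3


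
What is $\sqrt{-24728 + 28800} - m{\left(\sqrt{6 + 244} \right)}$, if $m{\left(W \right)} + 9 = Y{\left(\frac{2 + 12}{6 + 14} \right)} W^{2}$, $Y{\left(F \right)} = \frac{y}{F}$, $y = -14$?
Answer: $5009 + 2 \sqrt{1018} \approx 5072.8$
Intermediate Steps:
$Y{\left(F \right)} = - \frac{14}{F}$
$m{\left(W \right)} = -9 - 20 W^{2}$ ($m{\left(W \right)} = -9 + - \frac{14}{\left(2 + 12\right) \frac{1}{6 + 14}} W^{2} = -9 + - \frac{14}{14 \cdot \frac{1}{20}} W^{2} = -9 + - \frac{14}{\frac{7}{10}} W^{2} = -9 + \left(-14\right) \frac{10}{7} W^{2} = -9 - 20 W^{2}$)
$\sqrt{-24728 + 28800} - m{\left(\sqrt{6 + 244} \right)} = \sqrt{-24728 + 28800} - \left(-9 - 20 \left(\sqrt{6 + 244}\right)^{2}\right) = \sqrt{4072} - \left(-9 - 20 \left(\sqrt{250}\right)^{2}\right) = 2 \sqrt{1018} - \left(-9 - 20 \left(5 \sqrt{10}\right)^{2}\right) = 2 \sqrt{1018} - \left(-9 - 5000\right) = 2 \sqrt{1018} - -5009 = 2 \sqrt{1018} + 5009 = 5009 + 2 \sqrt{1018}$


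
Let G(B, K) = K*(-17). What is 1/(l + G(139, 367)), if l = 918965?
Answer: 1/912726 ≈ 1.0956e-6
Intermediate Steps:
G(B, K) = -17*K
1/(l + G(139, 367)) = 1/(918965 - 17*367) = 1/(918965 - 6239) = 1/912726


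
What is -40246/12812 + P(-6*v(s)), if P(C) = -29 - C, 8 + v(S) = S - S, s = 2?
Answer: -513385/6406 ≈ -80.141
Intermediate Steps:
v(S) = -8 (v(S) = -8 + (S - S) = -8 + 0 = -8)
-40246/12812 + P(-6*v(s)) = -40246/12812 + (-29 - (-6)*(-8)) = -40246*1/12812 + (-29 - 1*48) = -20123/6406 + (-29 - 48) = -20123/6406 - 77 = -513385/6406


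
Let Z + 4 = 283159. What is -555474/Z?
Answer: -4306/2195 ≈ -1.9617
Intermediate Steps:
Z = 283155 (Z = -4 + 283159 = 283155)
-555474/Z = -555474/283155 = -555474*1/283155 = -4306/2195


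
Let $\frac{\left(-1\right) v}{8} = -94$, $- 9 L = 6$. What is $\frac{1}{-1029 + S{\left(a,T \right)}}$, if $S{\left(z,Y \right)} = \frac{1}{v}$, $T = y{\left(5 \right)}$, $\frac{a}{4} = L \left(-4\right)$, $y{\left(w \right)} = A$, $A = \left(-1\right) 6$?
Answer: $- \frac{752}{773807} \approx -0.00097182$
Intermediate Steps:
$L = - \frac{2}{3}$ ($L = \left(- \frac{1}{9}\right) 6 = - \frac{2}{3} \approx -0.66667$)
$v = 752$ ($v = \left(-8\right) \left(-94\right) = 752$)
$A = -6$
$y{\left(w \right)} = -6$
$a = \frac{32}{3}$ ($a = 4 \left(\left(- \frac{2}{3}\right) \left(-4\right)\right) = 4 \cdot \frac{8}{3} = \frac{32}{3} \approx 10.667$)
$T = -6$
$S{\left(z,Y \right)} = \frac{1}{752}$
$\frac{1}{-1029 + S{\left(a,T \right)}} = \frac{1}{-1029 + \frac{1}{752}} = \frac{1}{- \frac{773807}{752}} = - \frac{752}{773807}$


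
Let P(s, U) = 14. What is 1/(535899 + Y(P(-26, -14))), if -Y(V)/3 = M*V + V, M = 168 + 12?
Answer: 1/528297 ≈ 1.8929e-6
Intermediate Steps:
M = 180
Y(V) = -543*V (Y(V) = -3*(180*V + V) = -543*V)
1/(535899 + Y(P(-26, -14))) = 1/(535899 - 543*14) = 1/(535899 - 7602) = 1/528297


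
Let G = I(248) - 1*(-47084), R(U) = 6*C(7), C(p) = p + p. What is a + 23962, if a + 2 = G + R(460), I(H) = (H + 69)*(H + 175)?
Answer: 205219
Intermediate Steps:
C(p) = 2*p
I(H) = (69 + H)*(175 + H)
R(U) = 84 (R(U) = 6*(2*7) = 6*14 = 84)
G = 181175 (G = (12075 + 248**2 + 244*248) - 1*(-47084) = (12075 + 61504 + 60512) + 47084 = 134091 + 47084 = 181175)
a = 181257 (a = -2 + (181175 + 84) = -2 + 181259 = 181257)
a + 23962 = 181257 + 23962 = 205219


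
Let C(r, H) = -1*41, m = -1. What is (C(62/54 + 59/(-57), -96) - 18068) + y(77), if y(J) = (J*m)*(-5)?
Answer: -17724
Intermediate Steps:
C(r, H) = -41
y(J) = 5*J (y(J) = (J*(-1))*(-5) = -J*(-5) = 5*J)
(C(62/54 + 59/(-57), -96) - 18068) + y(77) = (-41 - 18068) + 5*77 = -18109 + 385 = -17724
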